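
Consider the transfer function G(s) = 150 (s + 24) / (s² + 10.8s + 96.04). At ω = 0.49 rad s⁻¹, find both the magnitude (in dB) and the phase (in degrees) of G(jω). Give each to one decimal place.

|j0.49 + 24| = √(0.49² + 24²) = 24.01
|(j0.49)² + 10.8(j0.49) + 96.04| = |95.8 + j5.292| = 95.95
|G(j0.49)| = 150 × 24.01 / 95.95 = 37.529
20 log₁₀(37.529) = 31.49 dB
∠(j0.49 + 24) = arctan(0.49/24) = 1.17°
∠[(j0.49)² + 10.8(j0.49) + 96.04] = ∠[95.8 + j5.292] = 3.16°
∠G(j0.49) = 1.17° − 3.16° = -1.99°

|G| = 31.5 dB, ∠G = -2.0°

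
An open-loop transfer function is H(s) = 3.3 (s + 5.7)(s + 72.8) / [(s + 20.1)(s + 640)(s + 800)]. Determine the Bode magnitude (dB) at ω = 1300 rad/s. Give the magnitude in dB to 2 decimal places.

|j1300 + 5.7| = √(1300² + 5.7²) = 1300
|j1300 + 72.8| = √(1300² + 72.8²) = 1302
|j1300 + 20.1| = √(1300² + 20.1²) = 1300
|j1300 + 640| = √(1300² + 640²) = 1449
|j1300 + 800| = √(1300² + 800²) = 1526
|H(j1300)| = 3.3 × 1300 × 1302 / (1300 × 1449 × 1526) = 0.0019424
20 log₁₀(0.0019424) = -54.233 dB

-54.23 dB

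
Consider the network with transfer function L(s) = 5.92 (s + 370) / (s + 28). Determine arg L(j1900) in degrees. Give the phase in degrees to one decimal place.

∠(j1900 + 370) = arctan(1900/370) = 78.98°
∠(j1900 + 28) = arctan(1900/28) = 89.16°
∠L(j1900) = 78.98° − 89.16° = -10.18°

-10.2°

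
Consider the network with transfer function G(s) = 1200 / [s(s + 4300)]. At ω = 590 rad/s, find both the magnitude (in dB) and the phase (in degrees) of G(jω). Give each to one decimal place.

|j590 + 4300| = √(590² + 4300²) = 4340
|j590| = 590
|G(j590)| = 1200 / (4340 × 590) = 0.00046861
20 log₁₀(0.00046861) = -66.58 dB
∠(j590 + 4300) = arctan(590/4300) = 7.81°
∠(j590) = 90.00°
∠G(j590) = − (7.81° + 90.00°) = -97.81°

|G| = -66.6 dB, ∠G = -97.8°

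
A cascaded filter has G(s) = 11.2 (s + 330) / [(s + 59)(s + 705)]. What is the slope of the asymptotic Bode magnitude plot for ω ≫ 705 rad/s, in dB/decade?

With 1 zero and 2 poles, the high-frequency asymptotic slope is 20 × (1 − 2) = -20 dB/decade.

-20 dB/decade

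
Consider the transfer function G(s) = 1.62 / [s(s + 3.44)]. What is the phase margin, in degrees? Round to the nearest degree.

Gain crossover: |G(jω)| = 1 at ω ≈ 0.467 rad/sec.
∠G(j0.467) = −90° − arctan(0.467/3.44) ≈ -97.73°
PM = 180° + (-97.73°) = 82.27°

82°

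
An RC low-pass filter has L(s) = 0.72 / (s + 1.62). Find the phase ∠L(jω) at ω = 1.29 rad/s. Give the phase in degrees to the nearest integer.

∠(j1.29 + 1.62) = arctan(1.29/1.62) = 38.53°
∠L(j1.29) = −38.53° = -38.53°

-39 deg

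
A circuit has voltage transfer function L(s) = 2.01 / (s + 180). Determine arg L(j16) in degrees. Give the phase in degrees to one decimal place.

∠(j16 + 180) = arctan(16/180) = 5.08°
∠L(j16) = −5.08° = -5.08°

-5.1 deg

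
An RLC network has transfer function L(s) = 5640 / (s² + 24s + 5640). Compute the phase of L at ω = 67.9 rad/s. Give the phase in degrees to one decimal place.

-57.7°

∠[(j67.9)² + 24(j67.9) + 5640] = ∠[1029.6 + j1629.6] = 57.72°
∠L(j67.9) = −57.72° = -57.72°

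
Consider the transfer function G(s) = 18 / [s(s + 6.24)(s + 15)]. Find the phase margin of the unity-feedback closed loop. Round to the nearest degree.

88°

Gain crossover: |G(jω)| = 1 at ω ≈ 0.192 rad s⁻¹.
∠G(j0.192) = −90° − arctan(0.192/6.24) − arctan(0.192/15) ≈ -92.50°
PM = 180° + (-92.50°) = 87.50°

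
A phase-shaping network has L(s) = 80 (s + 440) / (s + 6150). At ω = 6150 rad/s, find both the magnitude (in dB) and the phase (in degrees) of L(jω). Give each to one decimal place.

|L| = 35.1 dB, ∠L = 40.9°

|j6150 + 440| = √(6150² + 440²) = 6166
|j6150 + 6150| = √(6150² + 6150²) = 8697
|L(j6150)| = 80 × 6166 / 8697 = 56.713
20 log₁₀(56.713) = 35.07 dB
∠(j6150 + 440) = arctan(6150/440) = 85.91°
∠(j6150 + 6150) = arctan(6150/6150) = 45.00°
∠L(j6150) = 85.91° − 45.00° = 40.91°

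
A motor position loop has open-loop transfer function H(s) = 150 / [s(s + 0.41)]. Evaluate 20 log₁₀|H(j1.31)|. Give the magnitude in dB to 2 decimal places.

|j1.31 + 0.41| = √(1.31² + 0.41²) = 1.373
|j1.31| = 1.31
|H(j1.31)| = 150 / (1.373 × 1.31) = 83.417
20 log₁₀(83.417) = 38.425 dB

38.43 dB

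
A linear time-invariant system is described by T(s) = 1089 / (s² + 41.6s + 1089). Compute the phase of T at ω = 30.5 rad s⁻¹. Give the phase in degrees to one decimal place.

-82.9°

∠[(j30.5)² + 41.6(j30.5) + 1089] = ∠[158.75 + j1268.8] = 82.87°
∠T(j30.5) = −82.87° = -82.87°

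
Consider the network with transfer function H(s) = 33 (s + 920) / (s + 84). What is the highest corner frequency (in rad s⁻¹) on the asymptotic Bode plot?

920 rad s⁻¹

Break frequencies occur at each pole and zero magnitude: 84 rad s⁻¹, 920 rad s⁻¹.
The highest is 920 rad s⁻¹.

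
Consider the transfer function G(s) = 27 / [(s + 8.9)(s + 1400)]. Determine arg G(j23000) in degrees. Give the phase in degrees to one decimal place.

-176.5°

∠(j23000 + 8.9) = arctan(23000/8.9) = 89.98°
∠(j23000 + 1400) = arctan(23000/1400) = 86.52°
∠G(j23000) = − (89.98° + 86.52°) = -176.49°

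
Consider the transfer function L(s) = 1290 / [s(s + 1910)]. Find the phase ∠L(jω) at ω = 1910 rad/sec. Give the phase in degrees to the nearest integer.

∠(j1910 + 1910) = arctan(1910/1910) = 45.00°
∠(j1910) = 90.00°
∠L(j1910) = − (45.00° + 90.00°) = -135.00°

-135°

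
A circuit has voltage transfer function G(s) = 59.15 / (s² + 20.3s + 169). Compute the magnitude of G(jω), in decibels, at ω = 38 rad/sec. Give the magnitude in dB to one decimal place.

-28.0 dB

|(j38)² + 20.3(j38) + 169| = |-1275 + j771.4| = 1490
|G(j38)| = 59.15 / 1490 = 0.039693
20 log₁₀(0.039693) = -28.03 dB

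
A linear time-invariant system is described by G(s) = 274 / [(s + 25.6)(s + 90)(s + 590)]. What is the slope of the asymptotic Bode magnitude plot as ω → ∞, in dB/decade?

With 0 zeros and 3 poles, the high-frequency asymptotic slope is 20 × (0 − 3) = -60 dB/decade.

-60 dB/decade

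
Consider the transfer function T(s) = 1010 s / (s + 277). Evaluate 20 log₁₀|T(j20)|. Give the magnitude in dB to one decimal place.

37.2 dB

|j20| = 20
|j20 + 277| = √(20² + 277²) = 277.7
|T(j20)| = 1010 × 20 / 277.7 = 72.735
20 log₁₀(72.735) = 37.23 dB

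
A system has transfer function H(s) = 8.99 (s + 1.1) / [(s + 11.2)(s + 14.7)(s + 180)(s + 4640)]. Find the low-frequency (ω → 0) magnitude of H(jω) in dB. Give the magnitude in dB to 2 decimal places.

H(0) = 8.99 × 1.1 / (11.2 × 14.7 × 180 × 4640) = 7.1916e-08
20 log₁₀(7.1916e-08) = -142.863 dB

-142.86 dB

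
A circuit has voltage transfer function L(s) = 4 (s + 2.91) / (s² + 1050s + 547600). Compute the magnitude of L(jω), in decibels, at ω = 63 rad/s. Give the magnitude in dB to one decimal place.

|j63 + 2.91| = √(63² + 2.91²) = 63.07
|(j63)² + 1050(j63) + 547600| = |5.4363e+05 + j66150| = 5.476e+05
|L(j63)| = 4 × 63.07 / 5.476e+05 = 0.00046065
20 log₁₀(0.00046065) = -66.73 dB

-66.7 dB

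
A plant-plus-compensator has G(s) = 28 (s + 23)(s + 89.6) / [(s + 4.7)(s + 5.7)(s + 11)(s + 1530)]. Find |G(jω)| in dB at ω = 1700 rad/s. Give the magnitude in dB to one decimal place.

|j1700 + 23| = √(1700² + 23²) = 1700
|j1700 + 89.6| = √(1700² + 89.6²) = 1702
|j1700 + 4.7| = √(1700² + 4.7²) = 1700
|j1700 + 5.7| = √(1700² + 5.7²) = 1700
|j1700 + 11| = √(1700² + 11²) = 1700
|j1700 + 1530| = √(1700² + 1530²) = 2287
|G(j1700)| = 28 × 1700 × 1702 / (1700 × 1700 × 1700 × 2287) = 7.2119e-06
20 log₁₀(7.2119e-06) = -102.84 dB

-102.8 dB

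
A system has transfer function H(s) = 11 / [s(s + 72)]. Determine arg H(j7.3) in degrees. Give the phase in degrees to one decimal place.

-95.8°

∠(j7.3 + 72) = arctan(7.3/72) = 5.79°
∠(j7.3) = 90.00°
∠H(j7.3) = − (5.79° + 90.00°) = -95.79°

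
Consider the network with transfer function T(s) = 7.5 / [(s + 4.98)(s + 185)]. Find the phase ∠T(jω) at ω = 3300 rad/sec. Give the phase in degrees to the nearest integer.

-177°

∠(j3300 + 4.98) = arctan(3300/4.98) = 89.91°
∠(j3300 + 185) = arctan(3300/185) = 86.79°
∠T(j3300) = − (89.91° + 86.79°) = -176.70°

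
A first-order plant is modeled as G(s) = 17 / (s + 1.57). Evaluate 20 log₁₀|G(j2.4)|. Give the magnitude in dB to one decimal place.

|j2.4 + 1.57| = √(2.4² + 1.57²) = 2.868
|G(j2.4)| = 17 / 2.868 = 5.9277
20 log₁₀(5.9277) = 15.46 dB

15.5 dB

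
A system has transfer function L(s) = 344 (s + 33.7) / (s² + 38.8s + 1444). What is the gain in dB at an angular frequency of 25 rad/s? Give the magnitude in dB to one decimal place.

|j25 + 33.7| = √(25² + 33.7²) = 41.96
|(j25)² + 38.8(j25) + 1444| = |819 + j970| = 1270
|L(j25)| = 344 × 41.96 / 1270 = 11.37
20 log₁₀(11.37) = 21.12 dB

21.1 dB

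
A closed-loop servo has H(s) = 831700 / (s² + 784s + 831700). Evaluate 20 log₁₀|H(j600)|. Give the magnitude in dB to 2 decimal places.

|(j600)² + 784(j600) + 831700| = |4.717e+05 + j4.704e+05| = 6.662e+05
|H(j600)| = 831700 / 6.662e+05 = 1.2485
20 log₁₀(1.2485) = 1.928 dB

1.93 dB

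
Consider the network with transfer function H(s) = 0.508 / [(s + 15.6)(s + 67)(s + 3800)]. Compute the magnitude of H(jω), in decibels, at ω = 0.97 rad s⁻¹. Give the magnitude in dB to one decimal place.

|j0.97 + 15.6| = √(0.97² + 15.6²) = 15.63
|j0.97 + 67| = √(0.97² + 67²) = 67.01
|j0.97 + 3800| = √(0.97² + 3800²) = 3800
|H(j0.97)| = 0.508 / (15.63 × 67.01 × 3800) = 1.2764e-07
20 log₁₀(1.2764e-07) = -137.88 dB

-137.9 dB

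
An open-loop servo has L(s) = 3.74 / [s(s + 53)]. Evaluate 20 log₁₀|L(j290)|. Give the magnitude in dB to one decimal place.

-87.2 dB

|j290 + 53| = √(290² + 53²) = 294.8
|j290| = 290
|L(j290)| = 3.74 / (294.8 × 290) = 4.3746e-05
20 log₁₀(4.3746e-05) = -87.18 dB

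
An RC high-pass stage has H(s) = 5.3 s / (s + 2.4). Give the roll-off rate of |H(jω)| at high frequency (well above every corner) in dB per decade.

0 dB/decade

With 1 zero and 1 pole, the high-frequency asymptotic slope is 20 × (1 − 1) = 0 dB/decade.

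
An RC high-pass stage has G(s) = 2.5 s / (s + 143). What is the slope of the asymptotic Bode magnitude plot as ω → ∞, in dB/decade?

With 1 zero and 1 pole, the high-frequency asymptotic slope is 20 × (1 − 1) = 0 dB/decade.

0 dB/decade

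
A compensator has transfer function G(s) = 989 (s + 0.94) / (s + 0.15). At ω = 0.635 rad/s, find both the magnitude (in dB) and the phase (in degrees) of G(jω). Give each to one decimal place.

|G| = 64.7 dB, ∠G = -42.7°

|j0.635 + 0.94| = √(0.635² + 0.94²) = 1.134
|j0.635 + 0.15| = √(0.635² + 0.15²) = 0.6525
|G(j0.635)| = 989 × 1.134 / 0.6525 = 1719.5
20 log₁₀(1719.5) = 64.71 dB
∠(j0.635 + 0.94) = arctan(0.635/0.94) = 34.04°
∠(j0.635 + 0.15) = arctan(0.635/0.15) = 76.71°
∠G(j0.635) = 34.04° − 76.71° = -42.67°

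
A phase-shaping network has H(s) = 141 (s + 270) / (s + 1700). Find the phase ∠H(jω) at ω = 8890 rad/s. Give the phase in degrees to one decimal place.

9.1°

∠(j8890 + 270) = arctan(8890/270) = 88.26°
∠(j8890 + 1700) = arctan(8890/1700) = 79.17°
∠H(j8890) = 88.26° − 79.17° = 9.09°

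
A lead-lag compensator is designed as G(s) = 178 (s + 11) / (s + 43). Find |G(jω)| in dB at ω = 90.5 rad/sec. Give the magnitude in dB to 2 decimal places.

|j90.5 + 11| = √(90.5² + 11²) = 91.17
|j90.5 + 43| = √(90.5² + 43²) = 100.2
|G(j90.5)| = 178 × 91.17 / 100.2 = 161.96
20 log₁₀(161.96) = 44.188 dB

44.19 dB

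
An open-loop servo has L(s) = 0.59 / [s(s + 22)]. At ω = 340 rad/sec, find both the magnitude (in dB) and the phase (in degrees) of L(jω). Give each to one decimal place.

|L| = -105.9 dB, ∠L = -176.3°

|j340 + 22| = √(340² + 22²) = 340.7
|j340| = 340
|L(j340)| = 0.59 / (340.7 × 340) = 5.0932e-06
20 log₁₀(5.0932e-06) = -105.86 dB
∠(j340 + 22) = arctan(340/22) = 86.30°
∠(j340) = 90.00°
∠L(j340) = − (86.30° + 90.00°) = -176.30°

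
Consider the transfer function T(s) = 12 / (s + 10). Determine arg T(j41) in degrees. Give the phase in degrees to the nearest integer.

∠(j41 + 10) = arctan(41/10) = 76.29°
∠T(j41) = −76.29° = -76.29°

-76°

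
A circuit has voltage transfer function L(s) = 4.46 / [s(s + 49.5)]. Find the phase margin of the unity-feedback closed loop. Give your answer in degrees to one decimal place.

89.9°

Gain crossover: |L(jω)| = 1 at ω ≈ 0.0901 rad/sec.
∠L(j0.0901) = −90° − arctan(0.0901/49.5) ≈ -90.10°
PM = 180° + (-90.10°) = 89.90°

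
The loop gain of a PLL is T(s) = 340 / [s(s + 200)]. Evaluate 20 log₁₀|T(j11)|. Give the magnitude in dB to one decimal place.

|j11 + 200| = √(11² + 200²) = 200.3
|j11| = 11
|T(j11)| = 340 / (200.3 × 11) = 0.15431
20 log₁₀(0.15431) = -16.23 dB

-16.2 dB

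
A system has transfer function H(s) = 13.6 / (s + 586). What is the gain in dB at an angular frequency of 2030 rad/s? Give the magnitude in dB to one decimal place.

-43.8 dB

|j2030 + 586| = √(2030² + 586²) = 2113
|H(j2030)| = 13.6 / 2113 = 0.0064367
20 log₁₀(0.0064367) = -43.83 dB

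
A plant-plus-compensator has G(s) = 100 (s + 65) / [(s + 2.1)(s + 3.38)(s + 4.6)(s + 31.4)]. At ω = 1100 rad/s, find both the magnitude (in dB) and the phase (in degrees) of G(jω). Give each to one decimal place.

|G| = -142.5 dB, ∠G = -271.2 deg

|j1100 + 65| = √(1100² + 65²) = 1102
|j1100 + 2.1| = √(1100² + 2.1²) = 1100
|j1100 + 3.38| = √(1100² + 3.38²) = 1100
|j1100 + 4.6| = √(1100² + 4.6²) = 1100
|j1100 + 31.4| = √(1100² + 31.4²) = 1100
|G(j1100)| = 100 × 1102 / (1100 × 1100 × 1100 × 1100) = 7.5231e-08
20 log₁₀(7.5231e-08) = -142.47 dB
∠(j1100 + 65) = arctan(1100/65) = 86.62°
∠(j1100 + 2.1) = arctan(1100/2.1) = 89.89°
∠(j1100 + 3.38) = arctan(1100/3.38) = 89.82°
∠(j1100 + 4.6) = arctan(1100/4.6) = 89.76°
∠(j1100 + 31.4) = arctan(1100/31.4) = 88.36°
∠G(j1100) = 86.62° − (89.89° + 89.82° + 89.76° + 88.36°) = -271.22°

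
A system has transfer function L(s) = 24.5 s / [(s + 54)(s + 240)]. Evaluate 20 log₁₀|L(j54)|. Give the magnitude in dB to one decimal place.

|j54| = 54
|j54 + 54| = √(54² + 54²) = 76.37
|j54 + 240| = √(54² + 240²) = 246
|L(j54)| = 24.5 × 54 / (76.37 × 246) = 0.070423
20 log₁₀(0.070423) = -23.05 dB

-23.0 dB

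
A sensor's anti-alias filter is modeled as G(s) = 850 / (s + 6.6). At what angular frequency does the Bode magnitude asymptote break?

6.6 rad/s

The single real pole at s = −6.6 gives a corner at ω = 6.6 rad/s.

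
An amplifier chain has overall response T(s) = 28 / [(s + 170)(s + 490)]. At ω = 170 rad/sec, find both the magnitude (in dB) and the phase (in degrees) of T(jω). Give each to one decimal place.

|T| = -73.0 dB, ∠T = -64.1 deg

|j170 + 170| = √(170² + 170²) = 240.4
|j170 + 490| = √(170² + 490²) = 518.7
|T(j170)| = 28 / (240.4 × 518.7) = 0.00022455
20 log₁₀(0.00022455) = -72.97 dB
∠(j170 + 170) = arctan(170/170) = 45.00°
∠(j170 + 490) = arctan(170/490) = 19.13°
∠T(j170) = − (45.00° + 19.13°) = -64.13°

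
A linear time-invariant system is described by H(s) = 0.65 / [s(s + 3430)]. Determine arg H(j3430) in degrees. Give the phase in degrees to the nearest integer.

-135°

∠(j3430 + 3430) = arctan(3430/3430) = 45.00°
∠(j3430) = 90.00°
∠H(j3430) = − (45.00° + 90.00°) = -135.00°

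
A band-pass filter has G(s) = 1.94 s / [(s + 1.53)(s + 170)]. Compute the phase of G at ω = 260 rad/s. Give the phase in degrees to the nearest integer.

∠(j260) = 90.00°
∠(j260 + 1.53) = arctan(260/1.53) = 89.66°
∠(j260 + 170) = arctan(260/170) = 56.82°
∠G(j260) = 90.00° − (89.66° + 56.82°) = -56.48°

-56°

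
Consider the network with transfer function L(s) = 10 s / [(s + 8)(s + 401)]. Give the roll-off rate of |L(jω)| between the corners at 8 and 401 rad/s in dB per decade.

In this band the factors already past their corner are: 1 differentiator zero, pole at 8; net slope = 0 dB/decade.

0 dB/decade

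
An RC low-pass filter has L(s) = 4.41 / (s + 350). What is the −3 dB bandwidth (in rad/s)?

350 rad/s

For a single-pole low-pass, the −3 dB point is at the pole: ω = 350 rad/s.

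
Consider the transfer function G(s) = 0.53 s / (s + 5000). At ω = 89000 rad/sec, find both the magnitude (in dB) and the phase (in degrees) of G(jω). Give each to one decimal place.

|G| = -5.5 dB, ∠G = 3.2 deg

|j89000| = 8.9e+04
|j89000 + 5000| = √(89000² + 5000²) = 8.914e+04
|G(j89000)| = 0.53 × 8.9e+04 / 8.914e+04 = 0.52917
20 log₁₀(0.52917) = -5.53 dB
∠(j89000) = 90.00°
∠(j89000 + 5000) = arctan(89000/5000) = 86.78°
∠G(j89000) = 90.00° − 86.78° = 3.22°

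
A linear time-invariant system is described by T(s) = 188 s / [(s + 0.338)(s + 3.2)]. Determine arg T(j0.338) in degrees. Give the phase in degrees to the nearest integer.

∠(j0.338) = 90.00°
∠(j0.338 + 0.338) = arctan(0.338/0.338) = 45.00°
∠(j0.338 + 3.2) = arctan(0.338/3.2) = 6.03°
∠T(j0.338) = 90.00° − (45.00° + 6.03°) = 38.97°

39°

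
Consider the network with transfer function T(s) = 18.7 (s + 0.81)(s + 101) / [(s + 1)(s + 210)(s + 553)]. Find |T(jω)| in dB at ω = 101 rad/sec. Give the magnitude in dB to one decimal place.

-33.8 dB

|j101 + 0.81| = √(101² + 0.81²) = 101
|j101 + 101| = √(101² + 101²) = 142.8
|j101 + 1| = √(101² + 1²) = 101
|j101 + 210| = √(101² + 210²) = 233
|j101 + 553| = √(101² + 553²) = 562.1
|T(j101)| = 18.7 × 101 × 142.8 / (101 × 233 × 562.1) = 0.02039
20 log₁₀(0.02039) = -33.81 dB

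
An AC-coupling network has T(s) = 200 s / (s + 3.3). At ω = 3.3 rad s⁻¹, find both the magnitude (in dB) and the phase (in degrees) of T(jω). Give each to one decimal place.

|j3.3| = 3.3
|j3.3 + 3.3| = √(3.3² + 3.3²) = 4.667
|T(j3.3)| = 200 × 3.3 / 4.667 = 141.42
20 log₁₀(141.42) = 43.01 dB
∠(j3.3) = 90.00°
∠(j3.3 + 3.3) = arctan(3.3/3.3) = 45.00°
∠T(j3.3) = 90.00° − 45.00° = 45.00°

|T| = 43.0 dB, ∠T = 45.0°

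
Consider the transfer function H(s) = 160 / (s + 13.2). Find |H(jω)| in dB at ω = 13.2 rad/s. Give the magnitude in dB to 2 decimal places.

18.66 dB

|j13.2 + 13.2| = √(13.2² + 13.2²) = 18.67
|H(j13.2)| = 160 / 18.67 = 8.571
20 log₁₀(8.571) = 18.661 dB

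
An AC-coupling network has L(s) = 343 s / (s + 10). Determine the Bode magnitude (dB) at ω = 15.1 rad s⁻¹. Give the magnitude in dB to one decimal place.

|j15.1| = 15.1
|j15.1 + 10| = √(15.1² + 10²) = 18.11
|L(j15.1)| = 343 × 15.1 / 18.11 = 285.97
20 log₁₀(285.97) = 49.13 dB

49.1 dB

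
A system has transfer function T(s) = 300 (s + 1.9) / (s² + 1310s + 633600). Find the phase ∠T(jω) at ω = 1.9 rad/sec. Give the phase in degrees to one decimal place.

44.8°

∠(j1.9 + 1.9) = arctan(1.9/1.9) = 45.00°
∠[(j1.9)² + 1310(j1.9) + 633600] = ∠[6.336e+05 + j2489] = 0.23°
∠T(j1.9) = 45.00° − 0.23° = 44.77°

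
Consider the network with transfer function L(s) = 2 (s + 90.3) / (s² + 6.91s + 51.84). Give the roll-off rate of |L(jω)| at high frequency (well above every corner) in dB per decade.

-20 dB/decade

With 1 zero and 2 poles, the high-frequency asymptotic slope is 20 × (1 − 2) = -20 dB/decade.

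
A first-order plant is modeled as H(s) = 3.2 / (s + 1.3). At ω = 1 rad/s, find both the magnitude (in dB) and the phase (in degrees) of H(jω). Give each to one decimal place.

|H| = 5.8 dB, ∠H = -37.6 deg

|j1 + 1.3| = √(1² + 1.3²) = 1.64
|H(j1)| = 3.2 / 1.64 = 1.9511
20 log₁₀(1.9511) = 5.81 dB
∠(j1 + 1.3) = arctan(1/1.3) = 37.57°
∠H(j1) = −37.57° = -37.57°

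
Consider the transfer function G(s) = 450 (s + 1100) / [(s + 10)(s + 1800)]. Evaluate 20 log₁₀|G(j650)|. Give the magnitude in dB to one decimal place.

|j650 + 1100| = √(650² + 1100²) = 1278
|j650 + 10| = √(650² + 10²) = 650.1
|j650 + 1800| = √(650² + 1800²) = 1914
|G(j650)| = 450 × 1278 / (650.1 × 1914) = 0.46215
20 log₁₀(0.46215) = -6.70 dB

-6.7 dB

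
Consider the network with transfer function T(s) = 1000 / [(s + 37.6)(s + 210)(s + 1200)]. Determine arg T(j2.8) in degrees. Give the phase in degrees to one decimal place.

∠(j2.8 + 37.6) = arctan(2.8/37.6) = 4.26°
∠(j2.8 + 210) = arctan(2.8/210) = 0.76°
∠(j2.8 + 1200) = arctan(2.8/1200) = 0.13°
∠T(j2.8) = − (4.26° + 0.76° + 0.13°) = -5.16°

-5.2°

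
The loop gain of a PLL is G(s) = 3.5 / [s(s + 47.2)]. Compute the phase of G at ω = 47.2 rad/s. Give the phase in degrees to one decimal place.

∠(j47.2 + 47.2) = arctan(47.2/47.2) = 45.00°
∠(j47.2) = 90.00°
∠G(j47.2) = − (45.00° + 90.00°) = -135.00°

-135.0°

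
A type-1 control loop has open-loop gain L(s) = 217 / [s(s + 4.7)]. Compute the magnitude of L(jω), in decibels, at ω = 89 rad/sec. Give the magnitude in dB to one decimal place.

-31.3 dB

|j89 + 4.7| = √(89² + 4.7²) = 89.12
|j89| = 89
|L(j89)| = 217 / (89.12 × 89) = 0.027357
20 log₁₀(0.027357) = -31.26 dB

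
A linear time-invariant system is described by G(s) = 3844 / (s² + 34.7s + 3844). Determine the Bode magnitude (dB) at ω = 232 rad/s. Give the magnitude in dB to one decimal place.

-22.4 dB

|(j232)² + 34.7(j232) + 3844| = |-49980 + j8050.4| = 5.062e+04
|G(j232)| = 3844 / 5.062e+04 = 0.075932
20 log₁₀(0.075932) = -22.39 dB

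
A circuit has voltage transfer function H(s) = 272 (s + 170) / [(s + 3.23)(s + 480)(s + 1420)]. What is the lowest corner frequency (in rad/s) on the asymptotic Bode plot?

3.23 rad/s

Break frequencies occur at each pole and zero magnitude: 3.23 rad/s, 170 rad/s, 480 rad/s, 1420 rad/s.
The lowest is 3.23 rad/s.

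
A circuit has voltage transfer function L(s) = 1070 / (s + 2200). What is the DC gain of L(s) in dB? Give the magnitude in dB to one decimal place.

L(0) = 1070 / 2200 = 0.48636
20 log₁₀(0.48636) = -6.26 dB

-6.3 dB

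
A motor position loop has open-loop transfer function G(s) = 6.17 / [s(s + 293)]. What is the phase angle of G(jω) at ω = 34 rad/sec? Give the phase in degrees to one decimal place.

-96.6°

∠(j34 + 293) = arctan(34/293) = 6.62°
∠(j34) = 90.00°
∠G(j34) = − (6.62° + 90.00°) = -96.62°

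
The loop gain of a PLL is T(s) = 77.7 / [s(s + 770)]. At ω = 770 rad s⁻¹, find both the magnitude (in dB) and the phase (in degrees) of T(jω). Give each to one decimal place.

|j770 + 770| = √(770² + 770²) = 1089
|j770| = 770
|T(j770)| = 77.7 / (1089 × 770) = 9.2667e-05
20 log₁₀(9.2667e-05) = -80.66 dB
∠(j770 + 770) = arctan(770/770) = 45.00°
∠(j770) = 90.00°
∠T(j770) = − (45.00° + 90.00°) = -135.00°

|T| = -80.7 dB, ∠T = -135.0°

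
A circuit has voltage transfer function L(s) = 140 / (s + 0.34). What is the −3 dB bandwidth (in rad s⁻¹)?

For a single-pole low-pass, the −3 dB point is at the pole: ω = 0.34 rad s⁻¹.

0.34 rad s⁻¹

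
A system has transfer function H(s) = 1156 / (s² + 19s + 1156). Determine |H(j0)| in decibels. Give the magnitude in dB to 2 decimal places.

H(0) = 1156 / 1156 = 1
20 log₁₀(1) = 0.000 dB

0.00 dB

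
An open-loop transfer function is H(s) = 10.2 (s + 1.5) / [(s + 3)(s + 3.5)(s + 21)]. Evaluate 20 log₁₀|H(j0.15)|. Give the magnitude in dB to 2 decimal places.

-23.15 dB

|j0.15 + 1.5| = √(0.15² + 1.5²) = 1.507
|j0.15 + 3| = √(0.15² + 3²) = 3.004
|j0.15 + 3.5| = √(0.15² + 3.5²) = 3.503
|j0.15 + 21| = √(0.15² + 21²) = 21
|H(j0.15)| = 10.2 × 1.507 / (3.004 × 3.503 × 21) = 0.069581
20 log₁₀(0.069581) = -23.150 dB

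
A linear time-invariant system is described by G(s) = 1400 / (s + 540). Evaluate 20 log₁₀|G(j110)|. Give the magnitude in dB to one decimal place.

8.1 dB

|j110 + 540| = √(110² + 540²) = 551.1
|G(j110)| = 1400 / 551.1 = 2.5404
20 log₁₀(2.5404) = 8.10 dB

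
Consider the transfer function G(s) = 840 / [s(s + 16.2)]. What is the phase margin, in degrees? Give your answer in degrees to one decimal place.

Gain crossover: |G(jω)| = 1 at ω ≈ 26.8 rad/s.
∠G(j26.8) = −90° − arctan(26.8/16.2) ≈ -148.86°
PM = 180° + (-148.86°) = 31.14°

31.1°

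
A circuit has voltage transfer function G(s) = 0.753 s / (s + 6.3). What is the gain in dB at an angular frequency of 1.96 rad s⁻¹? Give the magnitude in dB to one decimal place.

|j1.96| = 1.96
|j1.96 + 6.3| = √(1.96² + 6.3²) = 6.598
|G(j1.96)| = 0.753 × 1.96 / 6.598 = 0.22369
20 log₁₀(0.22369) = -13.01 dB

-13.0 dB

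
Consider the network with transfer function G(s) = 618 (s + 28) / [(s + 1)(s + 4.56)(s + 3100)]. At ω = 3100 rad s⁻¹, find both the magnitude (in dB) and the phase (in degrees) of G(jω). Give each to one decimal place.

|G| = -86.8 dB, ∠G = -135.4°

|j3100 + 28| = √(3100² + 28²) = 3100
|j3100 + 1| = √(3100² + 1²) = 3100
|j3100 + 4.56| = √(3100² + 4.56²) = 3100
|j3100 + 3100| = √(3100² + 3100²) = 4384
|G(j3100)| = 618 × 3100 / (3100 × 3100 × 4384) = 4.5474e-05
20 log₁₀(4.5474e-05) = -86.84 dB
∠(j3100 + 28) = arctan(3100/28) = 89.48°
∠(j3100 + 1) = arctan(3100/1) = 89.98°
∠(j3100 + 4.56) = arctan(3100/4.56) = 89.92°
∠(j3100 + 3100) = arctan(3100/3100) = 45.00°
∠G(j3100) = 89.48° − (89.98° + 89.92° + 45.00°) = -135.41°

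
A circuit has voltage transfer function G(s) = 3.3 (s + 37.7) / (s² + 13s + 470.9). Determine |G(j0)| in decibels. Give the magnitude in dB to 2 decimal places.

G(0) = 3.3 × 37.7 / 470.9 = 0.2642
20 log₁₀(0.2642) = -11.561 dB

-11.56 dB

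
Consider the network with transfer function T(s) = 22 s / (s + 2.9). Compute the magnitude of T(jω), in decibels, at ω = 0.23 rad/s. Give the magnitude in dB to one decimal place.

4.8 dB

|j0.23| = 0.23
|j0.23 + 2.9| = √(0.23² + 2.9²) = 2.909
|T(j0.23)| = 22 × 0.23 / 2.909 = 1.7394
20 log₁₀(1.7394) = 4.81 dB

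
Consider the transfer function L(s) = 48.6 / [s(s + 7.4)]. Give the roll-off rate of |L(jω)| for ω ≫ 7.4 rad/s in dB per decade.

With 0 zeros and 2 poles, the high-frequency asymptotic slope is 20 × (0 − 2) = -40 dB/decade.

-40 dB/decade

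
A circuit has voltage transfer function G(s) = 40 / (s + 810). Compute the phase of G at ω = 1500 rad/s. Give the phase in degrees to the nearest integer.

-62 deg

∠(j1500 + 810) = arctan(1500/810) = 61.63°
∠G(j1500) = −61.63° = -61.63°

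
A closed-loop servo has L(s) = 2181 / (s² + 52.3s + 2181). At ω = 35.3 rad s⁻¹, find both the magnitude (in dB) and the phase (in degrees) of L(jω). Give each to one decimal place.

|(j35.3)² + 52.3(j35.3) + 2181| = |934.91 + j1846.2| = 2069
|L(j35.3)| = 2181 / 2069 = 1.0539
20 log₁₀(1.0539) = 0.46 dB
∠[(j35.3)² + 52.3(j35.3) + 2181] = ∠[934.91 + j1846.2] = 63.14°
∠L(j35.3) = −63.14° = -63.14°

|L| = 0.5 dB, ∠L = -63.1 deg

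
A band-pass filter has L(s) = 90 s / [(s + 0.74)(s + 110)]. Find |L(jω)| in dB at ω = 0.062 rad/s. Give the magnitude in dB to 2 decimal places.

-23.31 dB

|j0.062| = 0.062
|j0.062 + 0.74| = √(0.062² + 0.74²) = 0.7426
|j0.062 + 110| = √(0.062² + 110²) = 110
|L(j0.062)| = 90 × 0.062 / (0.7426 × 110) = 0.068311
20 log₁₀(0.068311) = -23.310 dB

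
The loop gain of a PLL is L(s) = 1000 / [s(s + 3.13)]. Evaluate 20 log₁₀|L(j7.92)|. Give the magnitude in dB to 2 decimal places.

23.42 dB

|j7.92 + 3.13| = √(7.92² + 3.13²) = 8.516
|j7.92| = 7.92
|L(j7.92)| = 1000 / (8.516 × 7.92) = 14.826
20 log₁₀(14.826) = 23.421 dB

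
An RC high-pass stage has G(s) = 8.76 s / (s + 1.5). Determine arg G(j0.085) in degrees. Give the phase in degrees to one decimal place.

∠(j0.085) = 90.00°
∠(j0.085 + 1.5) = arctan(0.085/1.5) = 3.24°
∠G(j0.085) = 90.00° − 3.24° = 86.76°

86.8 deg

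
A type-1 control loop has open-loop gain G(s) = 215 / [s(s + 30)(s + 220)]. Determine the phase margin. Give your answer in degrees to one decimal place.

Gain crossover: |G(jω)| = 1 at ω ≈ 0.0326 rad/sec.
∠G(j0.0326) = −90° − arctan(0.0326/30) − arctan(0.0326/220) ≈ -90.07°
PM = 180° + (-90.07°) = 89.93°

89.9°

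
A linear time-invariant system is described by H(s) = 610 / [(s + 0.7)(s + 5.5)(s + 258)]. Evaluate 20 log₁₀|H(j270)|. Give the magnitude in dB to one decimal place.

|j270 + 0.7| = √(270² + 0.7²) = 270
|j270 + 5.5| = √(270² + 5.5²) = 270.1
|j270 + 258| = √(270² + 258²) = 373.4
|H(j270)| = 610 / (270 × 270.1 × 373.4) = 2.2402e-05
20 log₁₀(2.2402e-05) = -92.99 dB

-93.0 dB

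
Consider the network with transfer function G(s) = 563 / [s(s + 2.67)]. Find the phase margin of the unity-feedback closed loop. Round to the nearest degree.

6°

Gain crossover: |G(jω)| = 1 at ω ≈ 23.7 rad/s.
∠G(j23.7) = −90° − arctan(23.7/2.67) ≈ -173.56°
PM = 180° + (-173.56°) = 6.44°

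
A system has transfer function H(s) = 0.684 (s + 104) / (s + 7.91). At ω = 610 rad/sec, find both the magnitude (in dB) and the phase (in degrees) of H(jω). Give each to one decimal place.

|j610 + 104| = √(610² + 104²) = 618.8
|j610 + 7.91| = √(610² + 7.91²) = 610.1
|H(j610)| = 0.684 × 618.8 / 610.1 = 0.69381
20 log₁₀(0.69381) = -3.18 dB
∠(j610 + 104) = arctan(610/104) = 80.32°
∠(j610 + 7.91) = arctan(610/7.91) = 89.26°
∠H(j610) = 80.32° − 89.26° = -8.93°

|H| = -3.2 dB, ∠H = -8.9 deg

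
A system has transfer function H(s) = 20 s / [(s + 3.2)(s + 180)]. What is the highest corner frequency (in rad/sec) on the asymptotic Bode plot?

180 rad/sec

Break frequencies occur at each pole and zero magnitude: 3.2 rad/sec, 180 rad/sec.
The highest is 180 rad/sec.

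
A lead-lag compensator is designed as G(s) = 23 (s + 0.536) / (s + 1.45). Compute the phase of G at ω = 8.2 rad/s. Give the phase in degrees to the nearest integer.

6°

∠(j8.2 + 0.536) = arctan(8.2/0.536) = 86.26°
∠(j8.2 + 1.45) = arctan(8.2/1.45) = 79.97°
∠G(j8.2) = 86.26° − 79.97° = 6.29°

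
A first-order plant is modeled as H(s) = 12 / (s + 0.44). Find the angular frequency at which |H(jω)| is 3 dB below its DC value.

For a single-pole low-pass, the −3 dB point is at the pole: ω = 0.44 rad s⁻¹.

0.44 rad s⁻¹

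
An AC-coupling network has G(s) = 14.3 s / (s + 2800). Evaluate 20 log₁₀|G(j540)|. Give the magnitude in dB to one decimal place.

8.7 dB

|j540| = 540
|j540 + 2800| = √(540² + 2800²) = 2852
|G(j540)| = 14.3 × 540 / 2852 = 2.708
20 log₁₀(2.708) = 8.65 dB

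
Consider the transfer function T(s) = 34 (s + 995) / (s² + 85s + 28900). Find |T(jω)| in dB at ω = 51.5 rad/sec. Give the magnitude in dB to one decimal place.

|j51.5 + 995| = √(51.5² + 995²) = 996.3
|(j51.5)² + 85(j51.5) + 28900| = |26248 + j4377.5| = 2.661e+04
|T(j51.5)| = 34 × 996.3 / 2.661e+04 = 1.273
20 log₁₀(1.273) = 2.10 dB

2.1 dB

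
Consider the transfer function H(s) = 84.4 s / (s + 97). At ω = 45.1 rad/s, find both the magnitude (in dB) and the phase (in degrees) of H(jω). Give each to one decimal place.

|j45.1| = 45.1
|j45.1 + 97| = √(45.1² + 97²) = 107
|H(j45.1)| = 84.4 × 45.1 / 107 = 35.584
20 log₁₀(35.584) = 31.02 dB
∠(j45.1) = 90.00°
∠(j45.1 + 97) = arctan(45.1/97) = 24.94°
∠H(j45.1) = 90.00° − 24.94° = 65.06°

|H| = 31.0 dB, ∠H = 65.1°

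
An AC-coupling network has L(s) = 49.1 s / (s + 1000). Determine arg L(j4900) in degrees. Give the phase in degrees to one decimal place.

∠(j4900) = 90.00°
∠(j4900 + 1000) = arctan(4900/1000) = 78.47°
∠L(j4900) = 90.00° − 78.47° = 11.53°

11.5 deg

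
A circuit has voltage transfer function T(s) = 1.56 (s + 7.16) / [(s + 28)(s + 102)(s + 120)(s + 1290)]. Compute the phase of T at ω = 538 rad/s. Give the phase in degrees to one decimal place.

∠(j538 + 7.16) = arctan(538/7.16) = 89.24°
∠(j538 + 28) = arctan(538/28) = 87.02°
∠(j538 + 102) = arctan(538/102) = 79.26°
∠(j538 + 120) = arctan(538/120) = 77.43°
∠(j538 + 1290) = arctan(538/1290) = 22.64°
∠T(j538) = 89.24° − (87.02° + 79.26° + 77.43° + 22.64°) = -177.11°

-177.1°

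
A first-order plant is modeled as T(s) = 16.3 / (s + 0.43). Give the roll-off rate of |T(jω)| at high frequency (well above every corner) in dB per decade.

With 0 zeros and 1 pole, the high-frequency asymptotic slope is 20 × (0 − 1) = -20 dB/decade.

-20 dB/decade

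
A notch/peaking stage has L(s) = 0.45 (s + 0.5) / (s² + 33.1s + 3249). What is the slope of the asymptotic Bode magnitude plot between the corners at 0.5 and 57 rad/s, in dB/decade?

20 dB/decade

In this band the factors already past their corner are: zero at 0.5; net slope = 20 dB/decade.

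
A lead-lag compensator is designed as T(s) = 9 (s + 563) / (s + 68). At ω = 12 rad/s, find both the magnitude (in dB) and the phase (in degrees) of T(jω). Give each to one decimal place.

|j12 + 563| = √(12² + 563²) = 563.1
|j12 + 68| = √(12² + 68²) = 69.05
|T(j12)| = 9 × 563.1 / 69.05 = 73.398
20 log₁₀(73.398) = 37.31 dB
∠(j12 + 563) = arctan(12/563) = 1.22°
∠(j12 + 68) = arctan(12/68) = 10.01°
∠T(j12) = 1.22° − 10.01° = -8.79°

|T| = 37.3 dB, ∠T = -8.8 deg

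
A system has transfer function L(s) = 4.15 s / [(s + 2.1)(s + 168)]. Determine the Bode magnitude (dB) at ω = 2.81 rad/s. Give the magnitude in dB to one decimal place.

-34.1 dB

|j2.81| = 2.81
|j2.81 + 2.1| = √(2.81² + 2.1²) = 3.508
|j2.81 + 168| = √(2.81² + 168²) = 168
|L(j2.81)| = 4.15 × 2.81 / (3.508 × 168) = 0.019784
20 log₁₀(0.019784) = -34.07 dB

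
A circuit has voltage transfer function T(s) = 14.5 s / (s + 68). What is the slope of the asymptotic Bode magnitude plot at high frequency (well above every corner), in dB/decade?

0 dB/decade

With 1 zero and 1 pole, the high-frequency asymptotic slope is 20 × (1 − 1) = 0 dB/decade.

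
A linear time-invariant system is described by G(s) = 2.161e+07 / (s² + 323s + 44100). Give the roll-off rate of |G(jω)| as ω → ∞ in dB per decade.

-40 dB/decade

With 0 zeros and 2 poles, the high-frequency asymptotic slope is 20 × (0 − 2) = -40 dB/decade.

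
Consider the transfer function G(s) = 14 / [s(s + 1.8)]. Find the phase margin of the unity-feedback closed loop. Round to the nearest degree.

Gain crossover: |G(jω)| = 1 at ω ≈ 3.53 rad s⁻¹.
∠G(j3.53) = −90° − arctan(3.53/1.8) ≈ -152.99°
PM = 180° + (-152.99°) = 27.01°

27°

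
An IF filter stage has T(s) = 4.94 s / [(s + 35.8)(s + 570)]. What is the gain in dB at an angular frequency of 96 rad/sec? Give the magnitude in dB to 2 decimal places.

|j96| = 96
|j96 + 35.8| = √(96² + 35.8²) = 102.5
|j96 + 570| = √(96² + 570²) = 578
|T(j96)| = 4.94 × 96 / (102.5 × 578) = 0.0080076
20 log₁₀(0.0080076) = -41.930 dB

-41.93 dB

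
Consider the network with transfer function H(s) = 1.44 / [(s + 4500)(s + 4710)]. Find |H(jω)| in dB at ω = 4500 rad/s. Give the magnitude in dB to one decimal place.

|j4500 + 4500| = √(4500² + 4500²) = 6364
|j4500 + 4710| = √(4500² + 4710²) = 6514
|H(j4500)| = 1.44 / (6364 × 6514) = 3.4736e-08
20 log₁₀(3.4736e-08) = -149.18 dB

-149.2 dB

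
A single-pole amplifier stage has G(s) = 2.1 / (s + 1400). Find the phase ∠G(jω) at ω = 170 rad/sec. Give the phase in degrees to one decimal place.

-6.9°

∠(j170 + 1400) = arctan(170/1400) = 6.92°
∠G(j170) = −6.92° = -6.92°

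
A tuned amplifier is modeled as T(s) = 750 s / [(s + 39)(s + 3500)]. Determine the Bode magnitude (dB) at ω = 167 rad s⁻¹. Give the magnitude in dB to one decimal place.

-13.6 dB

|j167| = 167
|j167 + 39| = √(167² + 39²) = 171.5
|j167 + 3500| = √(167² + 3500²) = 3504
|T(j167)| = 750 × 167 / (171.5 × 3504) = 0.20843
20 log₁₀(0.20843) = -13.62 dB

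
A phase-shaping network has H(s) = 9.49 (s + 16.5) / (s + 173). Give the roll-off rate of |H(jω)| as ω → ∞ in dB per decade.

0 dB/decade

With 1 zero and 1 pole, the high-frequency asymptotic slope is 20 × (1 − 1) = 0 dB/decade.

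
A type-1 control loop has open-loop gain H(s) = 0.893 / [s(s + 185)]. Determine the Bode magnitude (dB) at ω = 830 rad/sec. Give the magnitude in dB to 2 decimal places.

|j830 + 185| = √(830² + 185²) = 850.4
|j830| = 830
|H(j830)| = 0.893 / (850.4 × 830) = 1.2652e-06
20 log₁₀(1.2652e-06) = -117.957 dB

-117.96 dB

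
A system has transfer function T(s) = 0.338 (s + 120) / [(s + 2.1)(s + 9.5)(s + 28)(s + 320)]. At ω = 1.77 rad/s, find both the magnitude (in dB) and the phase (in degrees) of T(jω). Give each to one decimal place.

|j1.77 + 120| = √(1.77² + 120²) = 120
|j1.77 + 2.1| = √(1.77² + 2.1²) = 2.746
|j1.77 + 9.5| = √(1.77² + 9.5²) = 9.663
|j1.77 + 28| = √(1.77² + 28²) = 28.06
|j1.77 + 320| = √(1.77² + 320²) = 320
|T(j1.77)| = 0.338 × 120 / (2.746 × 9.663 × 28.06 × 320) = 0.00017024
20 log₁₀(0.00017024) = -75.38 dB
∠(j1.77 + 120) = arctan(1.77/120) = 0.85°
∠(j1.77 + 2.1) = arctan(1.77/2.1) = 40.13°
∠(j1.77 + 9.5) = arctan(1.77/9.5) = 10.55°
∠(j1.77 + 28) = arctan(1.77/28) = 3.62°
∠(j1.77 + 320) = arctan(1.77/320) = 0.32°
∠T(j1.77) = 0.85° − (40.13° + 10.55° + 3.62° + 0.32°) = -53.77°

|T| = -75.4 dB, ∠T = -53.8°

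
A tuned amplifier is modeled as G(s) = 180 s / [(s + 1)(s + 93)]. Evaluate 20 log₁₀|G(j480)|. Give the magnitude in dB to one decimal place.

|j480| = 480
|j480 + 1| = √(480² + 1²) = 480
|j480 + 93| = √(480² + 93²) = 488.9
|G(j480)| = 180 × 480 / (480 × 488.9) = 0.36815
20 log₁₀(0.36815) = -8.68 dB

-8.7 dB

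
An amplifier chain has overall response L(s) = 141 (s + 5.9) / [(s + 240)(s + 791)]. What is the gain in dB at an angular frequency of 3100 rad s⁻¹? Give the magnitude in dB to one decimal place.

|j3100 + 5.9| = √(3100² + 5.9²) = 3100
|j3100 + 240| = √(3100² + 240²) = 3109
|j3100 + 791| = √(3100² + 791²) = 3199
|L(j3100)| = 141 × 3100 / (3109 × 3199) = 0.04394
20 log₁₀(0.04394) = -27.14 dB

-27.1 dB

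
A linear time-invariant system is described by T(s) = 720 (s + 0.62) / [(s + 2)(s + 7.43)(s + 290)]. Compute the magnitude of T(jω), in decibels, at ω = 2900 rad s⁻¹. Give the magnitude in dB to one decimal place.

-81.4 dB

|j2900 + 0.62| = √(2900² + 0.62²) = 2900
|j2900 + 2| = √(2900² + 2²) = 2900
|j2900 + 7.43| = √(2900² + 7.43²) = 2900
|j2900 + 290| = √(2900² + 290²) = 2914
|T(j2900)| = 720 × 2900 / (2900 × 2900 × 2914) = 8.5187e-05
20 log₁₀(8.5187e-05) = -81.39 dB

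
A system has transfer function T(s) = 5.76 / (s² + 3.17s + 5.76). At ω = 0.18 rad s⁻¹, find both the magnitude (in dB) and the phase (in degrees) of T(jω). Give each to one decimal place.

|T| = 0.0 dB, ∠T = -5.7°

|(j0.18)² + 3.17(j0.18) + 5.76| = |5.7276 + j0.5706| = 5.756
|T(j0.18)| = 5.76 / 5.756 = 1.0007
20 log₁₀(1.0007) = 0.01 dB
∠[(j0.18)² + 3.17(j0.18) + 5.76] = ∠[5.7276 + j0.5706] = 5.69°
∠T(j0.18) = −5.69° = -5.69°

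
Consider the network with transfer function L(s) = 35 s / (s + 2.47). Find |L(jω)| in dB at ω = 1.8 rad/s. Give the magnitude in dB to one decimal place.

|j1.8| = 1.8
|j1.8 + 2.47| = √(1.8² + 2.47²) = 3.056
|L(j1.8)| = 35 × 1.8 / 3.056 = 20.613
20 log₁₀(20.613) = 26.28 dB

26.3 dB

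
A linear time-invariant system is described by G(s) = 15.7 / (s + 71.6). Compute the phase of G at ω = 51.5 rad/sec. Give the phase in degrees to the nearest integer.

-36°

∠(j51.5 + 71.6) = arctan(51.5/71.6) = 35.73°
∠G(j51.5) = −35.73° = -35.73°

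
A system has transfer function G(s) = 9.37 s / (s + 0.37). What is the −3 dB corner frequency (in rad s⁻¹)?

0.37 rad s⁻¹

For a single-pole high-pass, the −3 dB point is at the pole: ω = 0.37 rad s⁻¹.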